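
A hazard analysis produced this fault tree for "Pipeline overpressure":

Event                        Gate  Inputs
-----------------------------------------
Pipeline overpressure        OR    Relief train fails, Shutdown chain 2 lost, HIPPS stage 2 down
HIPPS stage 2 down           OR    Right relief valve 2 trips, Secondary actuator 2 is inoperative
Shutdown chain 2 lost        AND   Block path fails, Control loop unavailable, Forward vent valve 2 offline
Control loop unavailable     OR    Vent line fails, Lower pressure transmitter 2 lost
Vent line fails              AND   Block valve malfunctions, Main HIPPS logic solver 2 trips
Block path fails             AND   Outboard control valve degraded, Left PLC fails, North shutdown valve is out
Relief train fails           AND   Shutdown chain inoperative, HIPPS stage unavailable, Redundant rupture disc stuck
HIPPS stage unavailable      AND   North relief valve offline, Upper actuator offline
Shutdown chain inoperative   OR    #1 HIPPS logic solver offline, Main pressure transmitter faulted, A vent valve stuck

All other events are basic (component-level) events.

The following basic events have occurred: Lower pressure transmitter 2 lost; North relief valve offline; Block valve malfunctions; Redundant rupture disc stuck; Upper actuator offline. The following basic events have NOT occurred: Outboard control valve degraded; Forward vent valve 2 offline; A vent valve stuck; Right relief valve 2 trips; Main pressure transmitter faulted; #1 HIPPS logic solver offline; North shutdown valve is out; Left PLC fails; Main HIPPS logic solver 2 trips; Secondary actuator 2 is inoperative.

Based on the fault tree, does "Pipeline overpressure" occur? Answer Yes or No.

Shutdown chain inoperative [OR]: #1 HIPPS logic solver offline=not, Main pressure transmitter faulted=not, A vent valve stuck=not → no input occurs → does not occur.
HIPPS stage unavailable [AND]: North relief valve offline=occurs, Upper actuator offline=occurs → all inputs occur → occurs.
Relief train fails [AND]: Shutdown chain inoperative=not, HIPPS stage unavailable=occurs, Redundant rupture disc stuck=occurs → not all inputs occur → does not occur.
Block path fails [AND]: Outboard control valve degraded=not, Left PLC fails=not, North shutdown valve is out=not → not all inputs occur → does not occur.
Vent line fails [AND]: Block valve malfunctions=occurs, Main HIPPS logic solver 2 trips=not → not all inputs occur → does not occur.
Control loop unavailable [OR]: Vent line fails=not, Lower pressure transmitter 2 lost=occurs → at least one input occurs → occurs.
Shutdown chain 2 lost [AND]: Block path fails=not, Control loop unavailable=occurs, Forward vent valve 2 offline=not → not all inputs occur → does not occur.
HIPPS stage 2 down [OR]: Right relief valve 2 trips=not, Secondary actuator 2 is inoperative=not → no input occurs → does not occur.
Pipeline overpressure [OR]: Relief train fails=not, Shutdown chain 2 lost=not, HIPPS stage 2 down=not → no input occurs → does not occur.

No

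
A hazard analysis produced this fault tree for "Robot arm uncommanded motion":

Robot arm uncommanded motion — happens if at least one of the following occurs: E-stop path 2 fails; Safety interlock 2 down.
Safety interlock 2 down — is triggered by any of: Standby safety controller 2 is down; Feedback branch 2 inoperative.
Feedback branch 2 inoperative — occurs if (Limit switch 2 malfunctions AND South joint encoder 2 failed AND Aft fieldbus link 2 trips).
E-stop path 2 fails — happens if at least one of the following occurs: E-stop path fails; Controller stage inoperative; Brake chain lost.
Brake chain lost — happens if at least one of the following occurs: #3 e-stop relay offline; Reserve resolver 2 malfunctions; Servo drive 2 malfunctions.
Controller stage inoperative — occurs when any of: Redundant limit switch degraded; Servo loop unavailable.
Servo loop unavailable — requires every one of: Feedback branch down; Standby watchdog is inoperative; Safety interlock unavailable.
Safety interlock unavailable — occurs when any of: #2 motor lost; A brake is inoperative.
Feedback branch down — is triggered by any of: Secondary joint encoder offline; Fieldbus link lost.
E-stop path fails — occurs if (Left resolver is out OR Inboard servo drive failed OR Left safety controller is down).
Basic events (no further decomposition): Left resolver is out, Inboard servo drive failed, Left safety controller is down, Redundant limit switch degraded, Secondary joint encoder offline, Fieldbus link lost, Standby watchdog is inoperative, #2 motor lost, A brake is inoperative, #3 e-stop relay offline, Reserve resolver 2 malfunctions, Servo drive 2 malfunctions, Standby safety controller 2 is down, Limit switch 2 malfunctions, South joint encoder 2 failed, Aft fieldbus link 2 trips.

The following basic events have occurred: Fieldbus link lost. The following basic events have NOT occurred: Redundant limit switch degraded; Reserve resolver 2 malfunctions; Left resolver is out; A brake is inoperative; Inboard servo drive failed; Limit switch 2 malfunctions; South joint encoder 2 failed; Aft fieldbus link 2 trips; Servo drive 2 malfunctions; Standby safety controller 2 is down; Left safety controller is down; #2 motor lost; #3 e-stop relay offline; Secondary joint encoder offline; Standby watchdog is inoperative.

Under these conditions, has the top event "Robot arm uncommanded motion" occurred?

No

E-stop path fails [OR]: Left resolver is out=not, Inboard servo drive failed=not, Left safety controller is down=not → no input occurs → does not occur.
Feedback branch down [OR]: Secondary joint encoder offline=not, Fieldbus link lost=occurs → at least one input occurs → occurs.
Safety interlock unavailable [OR]: #2 motor lost=not, A brake is inoperative=not → no input occurs → does not occur.
Servo loop unavailable [AND]: Feedback branch down=occurs, Standby watchdog is inoperative=not, Safety interlock unavailable=not → not all inputs occur → does not occur.
Controller stage inoperative [OR]: Redundant limit switch degraded=not, Servo loop unavailable=not → no input occurs → does not occur.
Brake chain lost [OR]: #3 e-stop relay offline=not, Reserve resolver 2 malfunctions=not, Servo drive 2 malfunctions=not → no input occurs → does not occur.
E-stop path 2 fails [OR]: E-stop path fails=not, Controller stage inoperative=not, Brake chain lost=not → no input occurs → does not occur.
Feedback branch 2 inoperative [AND]: Limit switch 2 malfunctions=not, South joint encoder 2 failed=not, Aft fieldbus link 2 trips=not → not all inputs occur → does not occur.
Safety interlock 2 down [OR]: Standby safety controller 2 is down=not, Feedback branch 2 inoperative=not → no input occurs → does not occur.
Robot arm uncommanded motion [OR]: E-stop path 2 fails=not, Safety interlock 2 down=not → no input occurs → does not occur.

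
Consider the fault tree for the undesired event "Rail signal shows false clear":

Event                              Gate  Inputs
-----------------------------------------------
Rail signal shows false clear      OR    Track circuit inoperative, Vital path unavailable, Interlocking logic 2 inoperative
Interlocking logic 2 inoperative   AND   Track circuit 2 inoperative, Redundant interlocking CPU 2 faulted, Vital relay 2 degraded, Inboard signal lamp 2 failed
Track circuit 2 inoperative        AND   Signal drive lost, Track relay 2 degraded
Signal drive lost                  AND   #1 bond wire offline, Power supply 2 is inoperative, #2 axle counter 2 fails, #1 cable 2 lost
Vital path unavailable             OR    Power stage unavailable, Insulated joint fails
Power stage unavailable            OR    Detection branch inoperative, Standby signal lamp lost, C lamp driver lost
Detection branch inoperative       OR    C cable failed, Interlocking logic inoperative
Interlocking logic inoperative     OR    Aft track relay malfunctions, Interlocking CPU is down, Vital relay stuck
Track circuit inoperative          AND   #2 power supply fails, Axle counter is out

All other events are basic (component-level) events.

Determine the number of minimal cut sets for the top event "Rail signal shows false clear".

9

Track circuit inoperative [AND]: one cut set from each child combined → 1 × 1 = 1 cut set(s).
Interlocking logic inoperative [OR]: union of children's cut sets → 3 cut set(s).
Detection branch inoperative [OR]: union of children's cut sets → 4 cut set(s).
Power stage unavailable [OR]: union of children's cut sets → 6 cut set(s).
Vital path unavailable [OR]: union of children's cut sets → 7 cut set(s).
Signal drive lost [AND]: one cut set from each child combined → 1 × 1 × 1 × 1 = 1 cut set(s).
Track circuit 2 inoperative [AND]: one cut set from each child combined → 1 × 1 = 1 cut set(s).
Interlocking logic 2 inoperative [AND]: one cut set from each child combined → 1 × 1 × 1 × 1 = 1 cut set(s).
Rail signal shows false clear [OR]: union of children's cut sets → 9 cut set(s).
Minimal cut sets: {#2 power supply fails, Axle counter is out}; {C cable failed}; {Aft track relay malfunctions}; {Interlocking CPU is down}; {Vital relay stuck}; {Standby signal lamp lost}; {C lamp driver lost}; {Insulated joint fails}; {#1 bond wire offline, #1 cable 2 lost, #2 axle counter 2 fails, Inboard signal lamp 2 failed, Power supply 2 is inoperative, Redundant interlocking CPU 2 faulted, Track relay 2 degraded, Vital relay 2 degraded}.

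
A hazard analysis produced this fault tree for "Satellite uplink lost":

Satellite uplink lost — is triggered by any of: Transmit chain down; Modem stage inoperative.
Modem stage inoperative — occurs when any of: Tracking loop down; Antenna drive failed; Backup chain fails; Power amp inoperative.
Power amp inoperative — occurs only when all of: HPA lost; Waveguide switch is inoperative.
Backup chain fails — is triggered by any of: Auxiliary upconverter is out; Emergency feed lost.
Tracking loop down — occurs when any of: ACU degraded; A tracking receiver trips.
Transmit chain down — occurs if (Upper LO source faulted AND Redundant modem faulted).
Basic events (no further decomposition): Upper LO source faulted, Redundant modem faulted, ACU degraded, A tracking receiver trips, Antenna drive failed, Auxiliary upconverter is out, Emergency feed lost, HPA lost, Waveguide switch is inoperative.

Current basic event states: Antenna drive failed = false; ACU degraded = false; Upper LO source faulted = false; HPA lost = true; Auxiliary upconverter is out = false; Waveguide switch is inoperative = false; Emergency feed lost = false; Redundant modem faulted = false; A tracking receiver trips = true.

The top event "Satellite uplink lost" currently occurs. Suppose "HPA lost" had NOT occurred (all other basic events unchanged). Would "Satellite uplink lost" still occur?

Yes

Counterfactual: set "HPA lost" to not occurred.
Transmit chain down [AND]: Upper LO source faulted=not, Redundant modem faulted=not → not all inputs occur → does not occur.
Tracking loop down [OR]: ACU degraded=not, A tracking receiver trips=occurs → at least one input occurs → occurs.
Backup chain fails [OR]: Auxiliary upconverter is out=not, Emergency feed lost=not → no input occurs → does not occur.
Power amp inoperative [AND]: HPA lost=not, Waveguide switch is inoperative=not → not all inputs occur → does not occur.
Modem stage inoperative [OR]: Tracking loop down=occurs, Antenna drive failed=not, Backup chain fails=not, Power amp inoperative=not → at least one input occurs → occurs.
Satellite uplink lost [OR]: Transmit chain down=not, Modem stage inoperative=occurs → at least one input occurs → occurs.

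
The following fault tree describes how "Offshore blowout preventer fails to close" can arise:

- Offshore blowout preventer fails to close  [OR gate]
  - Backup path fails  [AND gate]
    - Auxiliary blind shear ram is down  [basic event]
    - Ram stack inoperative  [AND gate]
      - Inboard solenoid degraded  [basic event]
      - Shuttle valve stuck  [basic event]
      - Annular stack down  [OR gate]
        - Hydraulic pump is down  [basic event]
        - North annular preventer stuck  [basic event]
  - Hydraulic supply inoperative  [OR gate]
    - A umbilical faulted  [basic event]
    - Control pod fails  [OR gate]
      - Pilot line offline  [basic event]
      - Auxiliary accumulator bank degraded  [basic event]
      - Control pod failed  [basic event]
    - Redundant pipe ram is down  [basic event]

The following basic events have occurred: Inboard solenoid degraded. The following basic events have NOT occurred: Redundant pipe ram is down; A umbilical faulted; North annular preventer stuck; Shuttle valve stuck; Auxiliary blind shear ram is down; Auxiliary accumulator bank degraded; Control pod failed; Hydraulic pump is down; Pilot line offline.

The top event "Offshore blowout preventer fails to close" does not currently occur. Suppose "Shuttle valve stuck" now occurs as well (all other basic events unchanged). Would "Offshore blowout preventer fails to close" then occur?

Counterfactual: set "Shuttle valve stuck" to occurred.
Annular stack down [OR]: Hydraulic pump is down=not, North annular preventer stuck=not → no input occurs → does not occur.
Ram stack inoperative [AND]: Inboard solenoid degraded=occurs, Shuttle valve stuck=occurs, Annular stack down=not → not all inputs occur → does not occur.
Backup path fails [AND]: Auxiliary blind shear ram is down=not, Ram stack inoperative=not → not all inputs occur → does not occur.
Control pod fails [OR]: Pilot line offline=not, Auxiliary accumulator bank degraded=not, Control pod failed=not → no input occurs → does not occur.
Hydraulic supply inoperative [OR]: A umbilical faulted=not, Control pod fails=not, Redundant pipe ram is down=not → no input occurs → does not occur.
Offshore blowout preventer fails to close [OR]: Backup path fails=not, Hydraulic supply inoperative=not → no input occurs → does not occur.

No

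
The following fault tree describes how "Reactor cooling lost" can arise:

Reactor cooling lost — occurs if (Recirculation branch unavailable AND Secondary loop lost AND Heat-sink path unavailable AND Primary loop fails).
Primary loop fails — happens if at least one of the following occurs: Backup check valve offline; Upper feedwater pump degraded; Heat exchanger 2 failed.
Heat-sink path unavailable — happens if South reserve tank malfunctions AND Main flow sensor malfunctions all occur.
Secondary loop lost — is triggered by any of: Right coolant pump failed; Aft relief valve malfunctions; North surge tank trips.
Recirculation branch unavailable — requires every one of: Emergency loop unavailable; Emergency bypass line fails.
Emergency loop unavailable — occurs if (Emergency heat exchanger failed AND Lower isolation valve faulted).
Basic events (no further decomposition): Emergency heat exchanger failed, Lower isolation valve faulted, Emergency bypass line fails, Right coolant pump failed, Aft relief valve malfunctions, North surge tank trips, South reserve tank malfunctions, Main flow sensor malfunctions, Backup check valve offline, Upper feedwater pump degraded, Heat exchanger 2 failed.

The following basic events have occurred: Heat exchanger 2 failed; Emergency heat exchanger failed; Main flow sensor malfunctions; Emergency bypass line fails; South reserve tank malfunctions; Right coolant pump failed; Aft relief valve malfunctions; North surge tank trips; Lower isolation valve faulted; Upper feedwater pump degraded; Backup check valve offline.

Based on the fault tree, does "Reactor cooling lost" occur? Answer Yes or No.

Yes

Emergency loop unavailable [AND]: Emergency heat exchanger failed=occurs, Lower isolation valve faulted=occurs → all inputs occur → occurs.
Recirculation branch unavailable [AND]: Emergency loop unavailable=occurs, Emergency bypass line fails=occurs → all inputs occur → occurs.
Secondary loop lost [OR]: Right coolant pump failed=occurs, Aft relief valve malfunctions=occurs, North surge tank trips=occurs → at least one input occurs → occurs.
Heat-sink path unavailable [AND]: South reserve tank malfunctions=occurs, Main flow sensor malfunctions=occurs → all inputs occur → occurs.
Primary loop fails [OR]: Backup check valve offline=occurs, Upper feedwater pump degraded=occurs, Heat exchanger 2 failed=occurs → at least one input occurs → occurs.
Reactor cooling lost [AND]: Recirculation branch unavailable=occurs, Secondary loop lost=occurs, Heat-sink path unavailable=occurs, Primary loop fails=occurs → all inputs occur → occurs.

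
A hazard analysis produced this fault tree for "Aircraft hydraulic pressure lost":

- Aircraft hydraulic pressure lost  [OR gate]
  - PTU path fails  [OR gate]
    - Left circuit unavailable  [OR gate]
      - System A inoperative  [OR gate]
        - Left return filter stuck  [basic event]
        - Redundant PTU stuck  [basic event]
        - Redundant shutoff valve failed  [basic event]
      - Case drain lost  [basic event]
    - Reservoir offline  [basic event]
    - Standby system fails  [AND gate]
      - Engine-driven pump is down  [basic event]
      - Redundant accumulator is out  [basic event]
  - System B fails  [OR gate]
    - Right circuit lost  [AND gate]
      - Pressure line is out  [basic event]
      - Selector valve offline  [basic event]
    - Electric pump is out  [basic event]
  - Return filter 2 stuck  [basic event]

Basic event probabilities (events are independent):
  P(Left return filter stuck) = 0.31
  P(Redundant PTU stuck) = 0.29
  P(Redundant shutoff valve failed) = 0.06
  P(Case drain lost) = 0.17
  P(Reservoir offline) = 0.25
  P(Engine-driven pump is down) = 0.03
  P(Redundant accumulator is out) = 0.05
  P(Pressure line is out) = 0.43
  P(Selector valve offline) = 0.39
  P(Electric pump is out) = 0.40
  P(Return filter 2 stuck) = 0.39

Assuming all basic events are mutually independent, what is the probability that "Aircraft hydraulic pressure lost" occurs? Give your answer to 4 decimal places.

P(System A inoperative) [OR] = 1 − (1−0.31) × (1−0.29) × (1−0.06) = 0.539494
P(Left circuit unavailable) [OR] = 1 − (1−0.539494) × (1−0.17) = 0.617780
P(Standby system fails) [AND] = 0.03 × 0.05 = 0.001500
P(PTU path fails) [OR] = 1 − (1−0.617780) × (1−0.25) × (1−0.001500) = 0.713765
P(Right circuit lost) [AND] = 0.43 × 0.39 = 0.167700
P(System B fails) [OR] = 1 − (1−0.167700) × (1−0.40) = 0.500620
P(Aircraft hydraulic pressure lost) [OR] = 1 − (1−0.713765) × (1−0.500620) × (1−0.39) = 0.912807
Rounded to 4 decimal places: P(Aircraft hydraulic pressure lost) ≈ 0.9128.

0.9128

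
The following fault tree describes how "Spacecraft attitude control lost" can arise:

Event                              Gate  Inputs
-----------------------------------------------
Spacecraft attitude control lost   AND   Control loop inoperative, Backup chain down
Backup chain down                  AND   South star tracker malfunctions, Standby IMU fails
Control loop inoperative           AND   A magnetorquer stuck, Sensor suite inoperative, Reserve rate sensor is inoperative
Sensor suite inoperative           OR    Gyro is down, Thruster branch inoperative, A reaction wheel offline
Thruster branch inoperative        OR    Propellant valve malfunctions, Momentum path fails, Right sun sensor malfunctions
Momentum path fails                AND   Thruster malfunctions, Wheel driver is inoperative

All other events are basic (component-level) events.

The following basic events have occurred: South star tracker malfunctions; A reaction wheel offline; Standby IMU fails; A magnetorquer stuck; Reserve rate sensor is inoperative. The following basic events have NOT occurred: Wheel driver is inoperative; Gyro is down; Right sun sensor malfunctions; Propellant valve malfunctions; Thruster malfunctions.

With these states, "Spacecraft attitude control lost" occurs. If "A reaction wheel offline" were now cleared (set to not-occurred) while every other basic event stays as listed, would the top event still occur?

Counterfactual: set "A reaction wheel offline" to not occurred.
Momentum path fails [AND]: Thruster malfunctions=not, Wheel driver is inoperative=not → not all inputs occur → does not occur.
Thruster branch inoperative [OR]: Propellant valve malfunctions=not, Momentum path fails=not, Right sun sensor malfunctions=not → no input occurs → does not occur.
Sensor suite inoperative [OR]: Gyro is down=not, Thruster branch inoperative=not, A reaction wheel offline=not → no input occurs → does not occur.
Control loop inoperative [AND]: A magnetorquer stuck=occurs, Sensor suite inoperative=not, Reserve rate sensor is inoperative=occurs → not all inputs occur → does not occur.
Backup chain down [AND]: South star tracker malfunctions=occurs, Standby IMU fails=occurs → all inputs occur → occurs.
Spacecraft attitude control lost [AND]: Control loop inoperative=not, Backup chain down=occurs → not all inputs occur → does not occur.

No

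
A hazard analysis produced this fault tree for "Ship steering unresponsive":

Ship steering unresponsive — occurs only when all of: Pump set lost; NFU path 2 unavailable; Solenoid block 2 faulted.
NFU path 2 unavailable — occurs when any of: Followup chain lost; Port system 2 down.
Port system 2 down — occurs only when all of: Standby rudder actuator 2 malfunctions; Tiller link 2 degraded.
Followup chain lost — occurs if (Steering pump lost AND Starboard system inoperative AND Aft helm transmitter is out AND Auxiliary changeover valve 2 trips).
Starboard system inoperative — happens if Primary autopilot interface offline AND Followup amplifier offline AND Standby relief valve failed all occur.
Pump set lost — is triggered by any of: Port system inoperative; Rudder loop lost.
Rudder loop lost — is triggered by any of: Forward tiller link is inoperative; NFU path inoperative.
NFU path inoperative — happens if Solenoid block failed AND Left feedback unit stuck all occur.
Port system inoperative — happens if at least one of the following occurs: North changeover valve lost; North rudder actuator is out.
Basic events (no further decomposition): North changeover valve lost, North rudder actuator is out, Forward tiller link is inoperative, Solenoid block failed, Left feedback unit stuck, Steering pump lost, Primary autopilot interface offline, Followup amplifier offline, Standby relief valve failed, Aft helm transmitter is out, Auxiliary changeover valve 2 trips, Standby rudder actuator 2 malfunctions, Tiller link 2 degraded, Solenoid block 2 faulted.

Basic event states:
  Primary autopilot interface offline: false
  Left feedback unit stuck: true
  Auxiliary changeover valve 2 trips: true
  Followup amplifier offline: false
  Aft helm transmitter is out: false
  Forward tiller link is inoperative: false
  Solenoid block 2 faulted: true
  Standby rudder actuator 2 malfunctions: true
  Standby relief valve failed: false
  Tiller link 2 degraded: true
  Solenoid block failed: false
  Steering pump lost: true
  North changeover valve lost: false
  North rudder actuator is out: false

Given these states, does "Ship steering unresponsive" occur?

No

Port system inoperative [OR]: North changeover valve lost=not, North rudder actuator is out=not → no input occurs → does not occur.
NFU path inoperative [AND]: Solenoid block failed=not, Left feedback unit stuck=occurs → not all inputs occur → does not occur.
Rudder loop lost [OR]: Forward tiller link is inoperative=not, NFU path inoperative=not → no input occurs → does not occur.
Pump set lost [OR]: Port system inoperative=not, Rudder loop lost=not → no input occurs → does not occur.
Starboard system inoperative [AND]: Primary autopilot interface offline=not, Followup amplifier offline=not, Standby relief valve failed=not → not all inputs occur → does not occur.
Followup chain lost [AND]: Steering pump lost=occurs, Starboard system inoperative=not, Aft helm transmitter is out=not, Auxiliary changeover valve 2 trips=occurs → not all inputs occur → does not occur.
Port system 2 down [AND]: Standby rudder actuator 2 malfunctions=occurs, Tiller link 2 degraded=occurs → all inputs occur → occurs.
NFU path 2 unavailable [OR]: Followup chain lost=not, Port system 2 down=occurs → at least one input occurs → occurs.
Ship steering unresponsive [AND]: Pump set lost=not, NFU path 2 unavailable=occurs, Solenoid block 2 faulted=occurs → not all inputs occur → does not occur.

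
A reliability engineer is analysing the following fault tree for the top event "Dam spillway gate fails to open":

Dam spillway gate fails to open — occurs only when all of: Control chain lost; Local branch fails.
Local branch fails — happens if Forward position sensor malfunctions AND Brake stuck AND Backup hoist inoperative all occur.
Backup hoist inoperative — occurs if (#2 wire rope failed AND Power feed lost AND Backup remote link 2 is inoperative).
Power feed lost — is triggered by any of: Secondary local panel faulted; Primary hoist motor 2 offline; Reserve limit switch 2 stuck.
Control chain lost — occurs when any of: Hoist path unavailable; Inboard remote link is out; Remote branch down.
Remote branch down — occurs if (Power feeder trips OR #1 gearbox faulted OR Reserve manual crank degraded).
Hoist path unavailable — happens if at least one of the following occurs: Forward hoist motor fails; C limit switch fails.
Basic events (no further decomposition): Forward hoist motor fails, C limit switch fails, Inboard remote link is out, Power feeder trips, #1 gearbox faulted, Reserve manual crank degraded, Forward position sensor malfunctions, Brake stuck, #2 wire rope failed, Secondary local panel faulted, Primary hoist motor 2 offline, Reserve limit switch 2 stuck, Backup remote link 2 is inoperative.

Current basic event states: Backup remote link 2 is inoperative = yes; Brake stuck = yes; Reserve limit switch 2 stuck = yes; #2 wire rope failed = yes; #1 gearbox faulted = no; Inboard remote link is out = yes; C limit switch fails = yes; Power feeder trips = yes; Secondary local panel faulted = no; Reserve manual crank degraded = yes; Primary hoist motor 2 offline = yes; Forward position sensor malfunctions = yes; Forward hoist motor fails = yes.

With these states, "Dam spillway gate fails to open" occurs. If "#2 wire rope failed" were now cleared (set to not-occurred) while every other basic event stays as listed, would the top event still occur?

Counterfactual: set "#2 wire rope failed" to not occurred.
Hoist path unavailable [OR]: Forward hoist motor fails=occurs, C limit switch fails=occurs → at least one input occurs → occurs.
Remote branch down [OR]: Power feeder trips=occurs, #1 gearbox faulted=not, Reserve manual crank degraded=occurs → at least one input occurs → occurs.
Control chain lost [OR]: Hoist path unavailable=occurs, Inboard remote link is out=occurs, Remote branch down=occurs → at least one input occurs → occurs.
Power feed lost [OR]: Secondary local panel faulted=not, Primary hoist motor 2 offline=occurs, Reserve limit switch 2 stuck=occurs → at least one input occurs → occurs.
Backup hoist inoperative [AND]: #2 wire rope failed=not, Power feed lost=occurs, Backup remote link 2 is inoperative=occurs → not all inputs occur → does not occur.
Local branch fails [AND]: Forward position sensor malfunctions=occurs, Brake stuck=occurs, Backup hoist inoperative=not → not all inputs occur → does not occur.
Dam spillway gate fails to open [AND]: Control chain lost=occurs, Local branch fails=not → not all inputs occur → does not occur.

No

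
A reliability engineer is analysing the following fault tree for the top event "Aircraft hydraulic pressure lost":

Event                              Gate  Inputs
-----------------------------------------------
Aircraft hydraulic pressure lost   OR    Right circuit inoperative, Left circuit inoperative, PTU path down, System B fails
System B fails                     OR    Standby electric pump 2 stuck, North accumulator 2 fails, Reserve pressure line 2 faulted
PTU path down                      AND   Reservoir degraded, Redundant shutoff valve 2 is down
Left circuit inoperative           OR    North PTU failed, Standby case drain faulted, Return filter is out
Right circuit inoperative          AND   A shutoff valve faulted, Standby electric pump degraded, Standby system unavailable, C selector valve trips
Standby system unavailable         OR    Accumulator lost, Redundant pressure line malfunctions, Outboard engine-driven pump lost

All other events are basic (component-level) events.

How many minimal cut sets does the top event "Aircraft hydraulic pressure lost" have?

Standby system unavailable [OR]: union of children's cut sets → 3 cut set(s).
Right circuit inoperative [AND]: one cut set from each child combined → 1 × 1 × 3 × 1 = 3 cut set(s).
Left circuit inoperative [OR]: union of children's cut sets → 3 cut set(s).
PTU path down [AND]: one cut set from each child combined → 1 × 1 = 1 cut set(s).
System B fails [OR]: union of children's cut sets → 3 cut set(s).
Aircraft hydraulic pressure lost [OR]: union of children's cut sets → 10 cut set(s).
Minimal cut sets: {A shutoff valve faulted, Accumulator lost, C selector valve trips, Standby electric pump degraded}; {A shutoff valve faulted, C selector valve trips, Redundant pressure line malfunctions, Standby electric pump degraded}; {A shutoff valve faulted, C selector valve trips, Outboard engine-driven pump lost, Standby electric pump degraded}; {North PTU failed}; {Standby case drain faulted}; {Return filter is out}; {Redundant shutoff valve 2 is down, Reservoir degraded}; {Standby electric pump 2 stuck}; {North accumulator 2 fails}; {Reserve pressure line 2 faulted}.

10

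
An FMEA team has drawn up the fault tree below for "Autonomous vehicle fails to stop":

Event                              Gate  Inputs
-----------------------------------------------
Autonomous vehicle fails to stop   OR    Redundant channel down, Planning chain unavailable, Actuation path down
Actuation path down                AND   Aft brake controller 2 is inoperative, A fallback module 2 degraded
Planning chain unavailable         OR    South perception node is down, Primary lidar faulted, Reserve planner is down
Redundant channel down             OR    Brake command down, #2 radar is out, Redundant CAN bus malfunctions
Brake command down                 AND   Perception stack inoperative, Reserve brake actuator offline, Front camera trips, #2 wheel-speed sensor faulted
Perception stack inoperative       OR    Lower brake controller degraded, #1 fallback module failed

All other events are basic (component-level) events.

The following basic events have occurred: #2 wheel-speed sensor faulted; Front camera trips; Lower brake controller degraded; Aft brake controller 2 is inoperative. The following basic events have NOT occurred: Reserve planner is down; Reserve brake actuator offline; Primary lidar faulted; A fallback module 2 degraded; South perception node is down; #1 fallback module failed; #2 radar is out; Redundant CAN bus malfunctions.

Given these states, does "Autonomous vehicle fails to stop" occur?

Perception stack inoperative [OR]: Lower brake controller degraded=occurs, #1 fallback module failed=not → at least one input occurs → occurs.
Brake command down [AND]: Perception stack inoperative=occurs, Reserve brake actuator offline=not, Front camera trips=occurs, #2 wheel-speed sensor faulted=occurs → not all inputs occur → does not occur.
Redundant channel down [OR]: Brake command down=not, #2 radar is out=not, Redundant CAN bus malfunctions=not → no input occurs → does not occur.
Planning chain unavailable [OR]: South perception node is down=not, Primary lidar faulted=not, Reserve planner is down=not → no input occurs → does not occur.
Actuation path down [AND]: Aft brake controller 2 is inoperative=occurs, A fallback module 2 degraded=not → not all inputs occur → does not occur.
Autonomous vehicle fails to stop [OR]: Redundant channel down=not, Planning chain unavailable=not, Actuation path down=not → no input occurs → does not occur.

No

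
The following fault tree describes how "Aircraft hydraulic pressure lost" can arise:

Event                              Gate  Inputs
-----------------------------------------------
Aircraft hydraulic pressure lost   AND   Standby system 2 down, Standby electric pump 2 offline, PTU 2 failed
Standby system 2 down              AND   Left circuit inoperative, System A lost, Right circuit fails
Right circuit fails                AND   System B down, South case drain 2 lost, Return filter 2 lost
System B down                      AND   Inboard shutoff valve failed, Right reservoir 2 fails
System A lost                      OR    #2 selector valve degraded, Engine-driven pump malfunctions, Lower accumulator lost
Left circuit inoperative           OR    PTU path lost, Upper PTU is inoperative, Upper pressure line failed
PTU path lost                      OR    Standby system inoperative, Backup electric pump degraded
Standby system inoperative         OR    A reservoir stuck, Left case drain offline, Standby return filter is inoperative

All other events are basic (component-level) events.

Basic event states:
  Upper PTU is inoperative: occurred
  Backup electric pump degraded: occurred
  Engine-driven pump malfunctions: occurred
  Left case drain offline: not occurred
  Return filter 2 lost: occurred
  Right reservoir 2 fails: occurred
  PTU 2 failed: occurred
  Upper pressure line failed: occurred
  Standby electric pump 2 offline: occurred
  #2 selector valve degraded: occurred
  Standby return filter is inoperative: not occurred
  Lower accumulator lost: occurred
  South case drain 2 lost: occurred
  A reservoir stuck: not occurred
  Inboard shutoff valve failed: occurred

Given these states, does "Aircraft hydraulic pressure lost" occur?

Standby system inoperative [OR]: A reservoir stuck=not, Left case drain offline=not, Standby return filter is inoperative=not → no input occurs → does not occur.
PTU path lost [OR]: Standby system inoperative=not, Backup electric pump degraded=occurs → at least one input occurs → occurs.
Left circuit inoperative [OR]: PTU path lost=occurs, Upper PTU is inoperative=occurs, Upper pressure line failed=occurs → at least one input occurs → occurs.
System A lost [OR]: #2 selector valve degraded=occurs, Engine-driven pump malfunctions=occurs, Lower accumulator lost=occurs → at least one input occurs → occurs.
System B down [AND]: Inboard shutoff valve failed=occurs, Right reservoir 2 fails=occurs → all inputs occur → occurs.
Right circuit fails [AND]: System B down=occurs, South case drain 2 lost=occurs, Return filter 2 lost=occurs → all inputs occur → occurs.
Standby system 2 down [AND]: Left circuit inoperative=occurs, System A lost=occurs, Right circuit fails=occurs → all inputs occur → occurs.
Aircraft hydraulic pressure lost [AND]: Standby system 2 down=occurs, Standby electric pump 2 offline=occurs, PTU 2 failed=occurs → all inputs occur → occurs.

Yes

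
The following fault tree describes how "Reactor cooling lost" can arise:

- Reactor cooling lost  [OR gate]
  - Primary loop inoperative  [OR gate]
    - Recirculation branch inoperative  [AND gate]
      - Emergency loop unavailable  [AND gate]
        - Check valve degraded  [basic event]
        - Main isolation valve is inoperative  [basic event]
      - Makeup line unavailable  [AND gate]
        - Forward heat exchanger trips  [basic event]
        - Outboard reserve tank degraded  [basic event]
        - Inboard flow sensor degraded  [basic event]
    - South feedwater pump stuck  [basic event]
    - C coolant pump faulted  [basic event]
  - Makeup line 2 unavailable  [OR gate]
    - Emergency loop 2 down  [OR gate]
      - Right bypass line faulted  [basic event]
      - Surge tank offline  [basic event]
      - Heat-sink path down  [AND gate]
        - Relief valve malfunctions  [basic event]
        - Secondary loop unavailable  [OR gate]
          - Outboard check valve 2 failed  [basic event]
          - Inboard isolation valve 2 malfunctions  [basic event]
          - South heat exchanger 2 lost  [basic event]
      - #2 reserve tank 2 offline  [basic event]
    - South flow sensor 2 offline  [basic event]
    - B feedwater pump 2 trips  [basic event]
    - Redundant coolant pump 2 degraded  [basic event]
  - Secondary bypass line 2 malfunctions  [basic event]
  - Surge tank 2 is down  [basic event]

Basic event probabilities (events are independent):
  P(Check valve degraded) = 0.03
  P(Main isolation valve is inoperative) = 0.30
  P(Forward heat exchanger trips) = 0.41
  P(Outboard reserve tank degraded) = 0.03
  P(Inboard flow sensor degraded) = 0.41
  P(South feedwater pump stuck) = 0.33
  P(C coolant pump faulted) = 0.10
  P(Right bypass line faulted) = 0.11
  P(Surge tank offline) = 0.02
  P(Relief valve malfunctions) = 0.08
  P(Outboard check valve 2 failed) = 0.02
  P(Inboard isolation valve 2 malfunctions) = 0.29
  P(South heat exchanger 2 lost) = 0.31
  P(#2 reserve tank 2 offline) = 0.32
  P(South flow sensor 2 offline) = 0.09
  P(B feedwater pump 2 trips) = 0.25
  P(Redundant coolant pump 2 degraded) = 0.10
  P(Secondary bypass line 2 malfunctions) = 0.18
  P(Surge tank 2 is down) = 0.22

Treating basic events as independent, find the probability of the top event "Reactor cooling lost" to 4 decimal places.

0.8653

P(Emergency loop unavailable) [AND] = 0.03 × 0.30 = 0.009000
P(Makeup line unavailable) [AND] = 0.41 × 0.03 × 0.41 = 0.005043
P(Recirculation branch inoperative) [AND] = 0.009000 × 0.005043 = 0.000045
P(Primary loop inoperative) [OR] = 1 − (1−0.000045) × (1−0.33) × (1−0.10) = 0.397027
P(Secondary loop unavailable) [OR] = 1 − (1−0.02) × (1−0.29) × (1−0.31) = 0.519898
P(Heat-sink path down) [AND] = 0.08 × 0.519898 = 0.041592
P(Emergency loop 2 down) [OR] = 1 − (1−0.11) × (1−0.02) × (1−0.041592) × (1−0.32) = 0.431572
P(Makeup line 2 unavailable) [OR] = 1 − (1−0.431572) × (1−0.09) × (1−0.25) × (1−0.10) = 0.650843
P(Reactor cooling lost) [OR] = 1 − (1−0.397027) × (1−0.650843) × (1−0.18) × (1−0.22) = 0.865344
Rounded to 4 decimal places: P(Reactor cooling lost) ≈ 0.8653.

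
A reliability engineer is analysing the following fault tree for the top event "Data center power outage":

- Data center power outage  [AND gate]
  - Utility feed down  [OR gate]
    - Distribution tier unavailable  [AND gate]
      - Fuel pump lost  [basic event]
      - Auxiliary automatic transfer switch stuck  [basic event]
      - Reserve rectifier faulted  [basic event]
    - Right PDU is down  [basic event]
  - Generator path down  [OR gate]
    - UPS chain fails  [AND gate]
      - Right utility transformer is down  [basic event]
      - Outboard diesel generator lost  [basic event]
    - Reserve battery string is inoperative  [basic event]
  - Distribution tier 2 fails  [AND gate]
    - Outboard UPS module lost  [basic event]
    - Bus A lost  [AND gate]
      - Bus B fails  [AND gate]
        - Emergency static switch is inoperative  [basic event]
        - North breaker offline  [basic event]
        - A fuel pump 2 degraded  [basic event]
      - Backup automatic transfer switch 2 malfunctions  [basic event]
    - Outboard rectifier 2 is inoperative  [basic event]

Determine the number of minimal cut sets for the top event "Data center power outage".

4

Distribution tier unavailable [AND]: one cut set from each child combined → 1 × 1 × 1 = 1 cut set(s).
Utility feed down [OR]: union of children's cut sets → 2 cut set(s).
UPS chain fails [AND]: one cut set from each child combined → 1 × 1 = 1 cut set(s).
Generator path down [OR]: union of children's cut sets → 2 cut set(s).
Bus B fails [AND]: one cut set from each child combined → 1 × 1 × 1 = 1 cut set(s).
Bus A lost [AND]: one cut set from each child combined → 1 × 1 = 1 cut set(s).
Distribution tier 2 fails [AND]: one cut set from each child combined → 1 × 1 × 1 = 1 cut set(s).
Data center power outage [AND]: one cut set from each child combined → 2 × 2 × 1 = 4 cut set(s).
Minimal cut sets: {A fuel pump 2 degraded, Auxiliary automatic transfer switch stuck, Backup automatic transfer switch 2 malfunctions, Emergency static switch is inoperative, Fuel pump lost, North breaker offline, Outboard UPS module lost, Outboard diesel generator lost, Outboard rectifier 2 is inoperative, Reserve rectifier faulted, Right utility transformer is down}; {A fuel pump 2 degraded, Auxiliary automatic transfer switch stuck, Backup automatic transfer switch 2 malfunctions, Emergency static switch is inoperative, Fuel pump lost, North breaker offline, Outboard UPS module lost, Outboard rectifier 2 is inoperative, Reserve battery string is inoperative, Reserve rectifier faulted}; {A fuel pump 2 degraded, Backup automatic transfer switch 2 malfunctions, Emergency static switch is inoperative, North breaker offline, Outboard UPS module lost, Outboard diesel generator lost, Outboard rectifier 2 is inoperative, Right PDU is down, Right utility transformer is down}; {A fuel pump 2 degraded, Backup automatic transfer switch 2 malfunctions, Emergency static switch is inoperative, North breaker offline, Outboard UPS module lost, Outboard rectifier 2 is inoperative, Reserve battery string is inoperative, Right PDU is down}.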